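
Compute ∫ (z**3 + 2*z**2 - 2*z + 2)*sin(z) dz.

Use integration by parts with u = z**3 + 2*z**2 - 2*z + 2, dv = sin(z) dz, so v = -cos(z).
Apply parts 3 times (tabular method): alternate signs, differentiate u down to 0, integrate dv up.

-z**3*cos(z) + 3*z**2*sin(z) - 2*z**2*cos(z) + 4*z*sin(z) + 8*z*cos(z) - 8*sin(z) + 2*cos(z) + C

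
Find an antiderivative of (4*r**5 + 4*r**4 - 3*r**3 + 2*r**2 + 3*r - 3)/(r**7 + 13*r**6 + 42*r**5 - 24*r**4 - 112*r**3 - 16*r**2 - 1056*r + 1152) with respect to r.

Factor the denominator: (r - 2)*(r - 1)*(r + 4)*(r + 6)**2*(r**2 + 4).
Partial-fraction decomposition: (211*r - 210)/(3200*(r**2 + 4)) + 192537/(179200*(r + 6)) + 3603/(640*(r + 6)**2) - 2863/(2400*(r + 4)) - 1/(175*(r - 1)) + 179/(3072*(r - 2)).
Integrate each term; A/(r−a) gives A·log|r−a|; the (Br+D)/(r²+p²) term gives a log and an atan.

179*log(r - 2)/3072 - log(r - 1)/175 - 2863*log(r + 4)/2400 + 192537*log(r + 6)/179200 + 211*log(r**2 + 4)/6400 - 21*atan(r/2)/640 - 3603/(640*r + 3840) + C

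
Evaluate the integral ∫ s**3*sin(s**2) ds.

Let u = s², du = 2s ds; rewrite as (1/2)∫ u^1·sin(1u) du.
Now integrate by parts 1 time.

-s**2*cos(s**2)/2 + sin(s**2)/2 + C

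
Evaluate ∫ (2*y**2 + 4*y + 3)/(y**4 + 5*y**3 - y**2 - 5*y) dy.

Factor the denominator: y*(y - 1)*(y + 1)*(y + 5).
Partial-fraction decomposition: -11/(40*(y + 5)) + 1/(8*(y + 1)) + 3/(4*(y - 1)) - 3/(5*y).
Integrate each term: A/(y−a) contributes A·log|y−a|.

-3*log(y)/5 + 3*log(y - 1)/4 + log(y + 1)/8 - 11*log(y + 5)/40 + C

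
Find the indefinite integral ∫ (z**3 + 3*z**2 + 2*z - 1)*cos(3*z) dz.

Use integration by parts with u = z**3 + 3*z**2 + 2*z - 1, dv = cos(3*z) dz, so v = sin(3*z)/3.
Apply parts 3 times (tabular method): alternate signs, differentiate u down to 0, integrate dv up.

z**3*sin(3*z)/3 + z**2*sin(3*z) + z**2*cos(3*z)/3 + 4*z*sin(3*z)/9 + 2*z*cos(3*z)/3 - 5*sin(3*z)/9 + 4*cos(3*z)/27 + C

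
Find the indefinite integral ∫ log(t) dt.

t*log(t) - t + C

Use integration by parts with u = log(t), dv = dt.
Then du = 1/t dt and v = t.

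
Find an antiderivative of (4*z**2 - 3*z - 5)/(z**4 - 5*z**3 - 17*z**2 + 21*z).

-5*log(z)/21 + 17*log(z - 7)/42 + log(z - 1)/6 - log(z + 3)/3 + C

Factor the denominator: z*(z - 7)*(z - 1)*(z + 3).
Partial-fraction decomposition: -1/(3*(z + 3)) + 1/(6*(z - 1)) + 17/(42*(z - 7)) - 5/(21*z).
Integrate each term: A/(z−a) contributes A·log|z−a|.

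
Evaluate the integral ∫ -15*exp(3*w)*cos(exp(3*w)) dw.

-5*sin(exp(3*w)) + C

Let u = exp(3*w), so du = (3*exp(3*w)) dw.
Rewriting, the integral becomes -5·∫ cos(u) du = -5·sin(u).
Substituting back, u = exp(3*w).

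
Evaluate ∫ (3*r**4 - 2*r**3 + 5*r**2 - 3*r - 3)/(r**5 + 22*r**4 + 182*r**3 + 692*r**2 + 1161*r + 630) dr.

Factor the denominator: (r + 1)*(r + 3)*(r + 5)*(r + 6)*(r + 7).
Partial-fraction decomposition: 1019/(6*(r + 7)) - 301/(r + 6) + 1131/(8*(r + 5)) - 29/(4*(r + 3)) + 1/(24*(r + 1)).
Integrate each term: A/(r−a) contributes A·log|r−a|.

log(r + 1)/24 - 29*log(r + 3)/4 + 1131*log(r + 5)/8 - 301*log(r + 6) + 1019*log(r + 7)/6 + C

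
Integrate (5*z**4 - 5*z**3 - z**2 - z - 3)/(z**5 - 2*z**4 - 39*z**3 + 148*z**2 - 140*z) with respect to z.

Factor the denominator: z*(z - 5)*(z - 2)**2*(z + 7).
Partial-fraction decomposition: 13675/(6804*(z + 7)) - 1555/(972*(z - 2)) - 31/(54*(z - 2)**2) + 2467/(540*(z - 5)) + 3/(140*z).
Integrate each term; A/(z−a) gives A·log|z−a|; A/(z−a)² gives −A/(z−a).

3*log(z)/140 + 2467*log(z - 5)/540 - 1555*log(z - 2)/972 + 13675*log(z + 7)/6804 + 31/(54*z - 108) + C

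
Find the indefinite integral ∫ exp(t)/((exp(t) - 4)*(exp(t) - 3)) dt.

log(exp(t) - 4) - log(exp(t) - 3) + C

Let u = e^t, du = e^t dt.
The integral becomes ∫ du/((u-4)(u-3)); decompose into partial fractions.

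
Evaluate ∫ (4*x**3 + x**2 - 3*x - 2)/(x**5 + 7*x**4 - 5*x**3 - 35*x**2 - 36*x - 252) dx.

53*log(x - 3)/390 + 23*log(x + 3)/78 - 163*log(x + 7)/265 + 127*log(x**2 + 4)/1378 + 59*atan(x/2)/689 + C

Factor the denominator: (x - 3)*(x + 3)*(x + 7)*(x**2 + 4).
Partial-fraction decomposition: (127*x + 118)/(689*(x**2 + 4)) - 163/(265*(x + 7)) + 23/(78*(x + 3)) + 53/(390*(x - 3)).
Integrate each term; A/(x−a) gives A·log|x−a|; the (Bx+D)/(x²+p²) term gives a log and an atan.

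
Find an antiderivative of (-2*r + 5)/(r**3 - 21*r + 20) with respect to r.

Factor the denominator: (r - 4)*(r - 1)*(r + 5).
Partial-fraction decomposition: 5/(18*(r + 5)) - 1/(6*(r - 1)) - 1/(9*(r - 4)).
Integrate each term: A/(r−a) contributes A·log|r−a|.

-log(r - 4)/9 - log(r - 1)/6 + 5*log(r + 5)/18 + C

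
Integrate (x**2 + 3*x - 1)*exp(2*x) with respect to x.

(x**2 + 2*x - 2)*exp(2*x)/2 + C

Use integration by parts with u = x**2 + 3*x - 1, dv = exp(2*x) dx, so v = exp(2*x)/2.
Apply parts 2 times (tabular method): alternate signs, differentiate u down to 0, integrate dv up.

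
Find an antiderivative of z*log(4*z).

Use integration by parts with u = log(4*z), dv = z dz.
Then du = 1/z dz and v = z**2/2.

z**2*(log(z) + 2*log(2))/2 - z**2/4 + C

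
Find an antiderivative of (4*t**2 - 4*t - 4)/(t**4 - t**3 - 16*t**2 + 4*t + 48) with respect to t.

11*log(t - 4)/21 - log(t - 2)/10 + 5*log(t + 2)/6 - 44*log(t + 3)/35 + C

Factor the denominator: (t - 4)*(t - 2)*(t + 2)*(t + 3).
Partial-fraction decomposition: -44/(35*(t + 3)) + 5/(6*(t + 2)) - 1/(10*(t - 2)) + 11/(21*(t - 4)).
Integrate each term: A/(t−a) contributes A·log|t−a|.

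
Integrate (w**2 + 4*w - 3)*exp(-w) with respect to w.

Use integration by parts with u = w**2 + 4*w - 3, dv = exp(-w) dw, so v = -exp(-w).
Apply parts 2 times (tabular method): alternate signs, differentiate u down to 0, integrate dv up.

(-w**2 - 6*w - 3)*exp(-w) + C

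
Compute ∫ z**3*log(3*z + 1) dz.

z**4*log(3*z + 1)/4 - z**4/16 + z**3/36 - z**2/72 + z/108 - log(3*z + 1)/324 + C

Use integration by parts with u = log(3*z + 1), dv = z**3 dz.
Then du = 3/(3*z + 1) dz and v = z**4/4.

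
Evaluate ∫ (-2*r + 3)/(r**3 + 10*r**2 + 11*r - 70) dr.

Factor the denominator: (r - 2)*(r + 5)*(r + 7).
Partial-fraction decomposition: 17/(18*(r + 7)) - 13/(14*(r + 5)) - 1/(63*(r - 2)).
Integrate each term: A/(r−a) contributes A·log|r−a|.

-log(r - 2)/63 - 13*log(r + 5)/14 + 17*log(r + 7)/18 + C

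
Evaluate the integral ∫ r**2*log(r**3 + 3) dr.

Let u = r**3 + 3, so du = (3*r**2) dr.
The integral becomes (1/3)·∫ log(u) du; integrate by parts with u′=log(u), dv′=du.

r**3*log(r**3 + 3)/3 - r**3/3 + log(r**3 + 3) + C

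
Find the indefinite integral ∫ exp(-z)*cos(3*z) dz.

Let I denote the integral. Integrate by parts with u = cos(3*z), dv = exp(-z) dz, so v = -exp(-z): I = -exp(-z)*cos(3*z) − 3·∫ exp(-z)*sin(3*z) dz.
Apply parts again with u = sin(3*z), dv = exp(-z) dz: ∫ exp(-z)*sin(3*z) dz = -exp(-z)*sin(3*z) + 3·I. Substituting back brings back I: I = 3*exp(-z)*sin(3*z) - exp(-z)*cos(3*z) − 9·I.
Solving for I: (1 + 9)·I equals the remaining terms, so I = (1/10)·(3*exp(-z)*sin(3*z) - exp(-z)*cos(3*z)).

3*exp(-z)*sin(3*z)/10 - exp(-z)*cos(3*z)/10 + C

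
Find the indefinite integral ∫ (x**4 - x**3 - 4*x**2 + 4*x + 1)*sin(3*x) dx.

Use integration by parts with u = x**4 - x**3 - 4*x**2 + 4*x + 1, dv = sin(3*x) dx, so v = -cos(3*x)/3.
Apply parts 4 times (tabular method): alternate signs, differentiate u down to 0, integrate dv up.

-x**4*cos(3*x)/3 + 4*x**3*sin(3*x)/9 + x**3*cos(3*x)/3 - x**2*sin(3*x)/3 + 16*x**2*cos(3*x)/9 - 32*x*sin(3*x)/27 - 14*x*cos(3*x)/9 + 14*sin(3*x)/27 - 59*cos(3*x)/81 + C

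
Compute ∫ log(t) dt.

Use integration by parts with u = log(t), dv = dt.
Then du = 1/t dt and v = t.

t*log(t) - t + C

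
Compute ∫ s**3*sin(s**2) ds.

Let u = s², du = 2s ds; rewrite as (1/2)∫ u^1·sin(1u) du.
Now integrate by parts 1 time.

-s**2*cos(s**2)/2 + sin(s**2)/2 + C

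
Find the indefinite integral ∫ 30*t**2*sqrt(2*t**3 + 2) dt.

Let u = 2*t**3 + 2, so du = (6*t**2) dt.
Rewriting, the integral becomes 5·∫ √u du = 5·(2/3)u^(3/2).
Substituting back, u = 2*t**3 + 2.

10*(2*t**3 + 2)**(3/2)/3 + C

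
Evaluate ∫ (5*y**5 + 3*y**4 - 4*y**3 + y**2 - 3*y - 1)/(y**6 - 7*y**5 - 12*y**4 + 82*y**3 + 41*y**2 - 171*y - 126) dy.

Factor the denominator: (y - 7)*(y - 3)*(y - 2)*(y + 1)**2*(y + 3).
Partial-fraction decomposition: 847/(1200*(y + 3)) + 71/(4608*(y + 1)) - 5/(192*(y + 1)**2) + 173/(225*(y - 2)) - 1349/(384*(y - 3)) + 89893/(12800*(y - 7)).
Integrate each term; A/(y−a) gives A·log|y−a|; A/(y−a)² gives −A/(y−a).

89893*log(y - 7)/12800 - 1349*log(y - 3)/384 + 173*log(y - 2)/225 + 71*log(y + 1)/4608 + 847*log(y + 3)/1200 + 5/(192*y + 192) + C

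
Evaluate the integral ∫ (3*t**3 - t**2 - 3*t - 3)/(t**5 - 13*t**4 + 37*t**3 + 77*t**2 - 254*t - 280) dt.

Factor the denominator: (t - 7)*(t - 5)*(t - 4)*(t + 1)*(t + 2).
Partial-fraction decomposition: -25/(378*(t + 2)) + 1/(60*(t + 1)) + 161/(90*(t - 4)) - 83/(21*(t - 5)) + 239/(108*(t - 7)).
Integrate each term: A/(t−a) contributes A·log|t−a|.

239*log(t - 7)/108 - 83*log(t - 5)/21 + 161*log(t - 4)/90 + log(t + 1)/60 - 25*log(t + 2)/378 + C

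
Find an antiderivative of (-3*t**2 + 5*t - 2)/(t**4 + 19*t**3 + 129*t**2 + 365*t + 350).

-8*log(t + 2)/15 - 26*log(t + 5)/3 + 46*log(t + 7)/5 - 17/(t + 5) + C

Factor the denominator: (t + 2)*(t + 5)**2*(t + 7).
Partial-fraction decomposition: 46/(5*(t + 7)) - 26/(3*(t + 5)) + 17/(t + 5)**2 - 8/(15*(t + 2)).
Integrate each term; A/(t−a) gives A·log|t−a|; A/(t−a)² gives −A/(t−a).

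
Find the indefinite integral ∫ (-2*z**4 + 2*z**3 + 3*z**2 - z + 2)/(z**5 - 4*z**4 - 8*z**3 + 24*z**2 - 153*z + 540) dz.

Factor the denominator: (z - 5)*(z - 3)*(z + 4)*(z**2 + 9).
Partial-fraction decomposition: -(3343*z + 6753)/(7650*(z**2 + 9)) - 586/(1575*(z + 4)) + 41/(126*(z - 3)) - 232/(153*(z - 5)).
Integrate each term; A/(z−a) gives A·log|z−a|; the (Bz+D)/(z²+p²) term gives a log and an atan.

-232*log(z - 5)/153 + 41*log(z - 3)/126 - 586*log(z + 4)/1575 - 3343*log(z**2 + 9)/15300 - 2251*atan(z/3)/7650 + C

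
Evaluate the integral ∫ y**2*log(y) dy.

y**3*log(y)/3 - y**3/9 + C

Use integration by parts with u = log(y), dv = y**2 dy.
Then du = 1/y dy and v = y**3/3.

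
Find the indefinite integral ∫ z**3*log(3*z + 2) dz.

z**4*log(3*z + 2)/4 - z**4/16 + z**3/18 - z**2/18 + 2*z/27 - 4*log(3*z + 2)/81 + C

Use integration by parts with u = log(3*z + 2), dv = z**3 dz.
Then du = 3/(3*z + 2) dz and v = z**4/4.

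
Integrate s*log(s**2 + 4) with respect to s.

s**2*log(s**2 + 4)/2 - s**2/2 + 2*log(s**2 + 4) + C

Let u = s**2 + 4, so du = (2*s) ds.
The integral becomes (1/2)·∫ log(u) du; integrate by parts with u′=log(u), dv′=du.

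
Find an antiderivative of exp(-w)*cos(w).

exp(-w)*sin(w)/2 - exp(-w)*cos(w)/2 + C

Let I denote the integral. Integrate by parts with u = cos(w), dv = exp(-w) dw, so v = -exp(-w): I = -exp(-w)*cos(w) − ∫ exp(-w)*sin(w) dw.
Apply parts again with u = sin(w), dv = exp(-w) dw: ∫ exp(-w)*sin(w) dw = -exp(-w)*sin(w) + I. Substituting back brings back I: I = exp(-w)*sin(w) - exp(-w)*cos(w) − I.
Solving for I: (1 + 1)·I equals the remaining terms, so I = (1/2)·(exp(-w)*sin(w) - exp(-w)*cos(w)).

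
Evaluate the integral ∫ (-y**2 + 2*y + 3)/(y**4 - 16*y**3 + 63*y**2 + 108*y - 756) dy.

Factor the denominator: (y - 7)*(y - 6)**2*(y + 3).
Partial-fraction decomposition: 2/(135*(y + 3)) + 86/(27*(y - 6)) + 7/(3*(y - 6)**2) - 16/(5*(y - 7)).
Integrate each term; A/(y−a) gives A·log|y−a|; A/(y−a)² gives −A/(y−a).

-16*log(y - 7)/5 + 86*log(y - 6)/27 + 2*log(y + 3)/135 - 7/(3*y - 18) + C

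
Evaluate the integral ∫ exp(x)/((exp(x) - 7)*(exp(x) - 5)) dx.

log(exp(x) - 7)/2 - log(exp(x) - 5)/2 + C

Let u = e^x, du = e^x dx.
The integral becomes ∫ du/((u-7)(u-5)); decompose into partial fractions.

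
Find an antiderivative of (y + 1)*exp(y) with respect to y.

Use integration by parts with u = y + 1, dv = exp(y) dy, so v = exp(y).
Apply parts 1 times (tabular method): alternate signs, differentiate u down to 0, integrate dv up.

y*exp(y) + C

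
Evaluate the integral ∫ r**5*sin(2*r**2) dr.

-r**4*cos(2*r**2)/4 + r**2*sin(2*r**2)/4 + cos(2*r**2)/8 + C

Let u = r², du = 2r dr; rewrite as (1/2)∫ u^2·sin(2u) du.
Now integrate by parts 2 times.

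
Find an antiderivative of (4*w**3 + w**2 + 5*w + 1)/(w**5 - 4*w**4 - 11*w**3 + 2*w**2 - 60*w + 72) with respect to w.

931*log(w - 6)/1800 - 11*log(w - 1)/100 - 113*log(w + 3)/468 - 431*log(w**2 + 4)/5200 + 367*atan(w/2)/2600 + C

Factor the denominator: (w - 6)*(w - 1)*(w + 3)*(w**2 + 4).
Partial-fraction decomposition: -(431*w - 734)/(2600*(w**2 + 4)) - 113/(468*(w + 3)) - 11/(100*(w - 1)) + 931/(1800*(w - 6)).
Integrate each term; A/(w−a) gives A·log|w−a|; the (Bw+D)/(w²+p²) term gives a log and an atan.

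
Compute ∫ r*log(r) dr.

r**2*log(r)/2 - r**2/4 + C

Use integration by parts with u = log(r), dv = r dr.
Then du = 1/r dr and v = r**2/2.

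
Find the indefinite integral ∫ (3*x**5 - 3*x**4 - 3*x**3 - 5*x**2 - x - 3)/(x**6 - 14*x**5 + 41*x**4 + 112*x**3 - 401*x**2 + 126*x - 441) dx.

Factor the denominator: (x - 7)**2*(x - 3)*(x + 3)*(x**2 + 1).
Partial-fraction decomposition: -(113*x - 59)/(12500*(x**2 + 1)) + 39/(250*(x + 3)) + 59/(160*(x - 3)) + 248429/(100000*(x - 7)) + 20967/(1000*(x - 7)**2).
Integrate each term; A/(x−a) gives A·log|x−a|; the (Bx+D)/(x²+p²) term gives a log and an atan.

248429*log(x - 7)/100000 + 59*log(x - 3)/160 + 39*log(x + 3)/250 - 113*log(x**2 + 1)/25000 + 59*atan(x)/12500 - 20967/(1000*x - 7000) + C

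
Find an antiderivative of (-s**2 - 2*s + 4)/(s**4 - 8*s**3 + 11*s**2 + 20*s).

log(s)/5 - 31*log(s - 5)/30 + log(s - 4) - log(s + 1)/6 + C

Factor the denominator: s*(s - 5)*(s - 4)*(s + 1).
Partial-fraction decomposition: -1/(6*(s + 1)) + 1/(s - 4) - 31/(30*(s - 5)) + 1/(5*s).
Integrate each term: A/(s−a) contributes A·log|s−a|.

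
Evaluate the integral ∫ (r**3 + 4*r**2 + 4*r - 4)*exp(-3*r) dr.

(-9*r**3 - 45*r**2 - 66*r + 14)*exp(-3*r)/27 + C

Use integration by parts with u = r**3 + 4*r**2 + 4*r - 4, dv = exp(-3*r) dr, so v = -exp(-3*r)/3.
Apply parts 3 times (tabular method): alternate signs, differentiate u down to 0, integrate dv up.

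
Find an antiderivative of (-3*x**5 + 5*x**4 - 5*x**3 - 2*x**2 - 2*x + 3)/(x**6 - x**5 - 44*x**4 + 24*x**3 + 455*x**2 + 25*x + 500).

Factor the denominator: (x - 5)**2*(x + 4)*(x + 5)*(x**2 + 1).
Partial-fraction decomposition: -5*(x - 21)/(5746*(x**2 + 1)) - 1636/(325*(x + 5)) + 4651/(1377*(x + 4)) - 919159/(684450*(x - 5)) - 1733/(585*(x - 5)**2).
Integrate each term; A/(x−a) gives A·log|x−a|; the (Bx+D)/(x²+p²) term gives a log and an atan.

-919159*log(x - 5)/684450 + 4651*log(x + 4)/1377 - 1636*log(x + 5)/325 - 5*log(x**2 + 1)/11492 + 105*atan(x)/5746 + 1733/(585*x - 2925) + C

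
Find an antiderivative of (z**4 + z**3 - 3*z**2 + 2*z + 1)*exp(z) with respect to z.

(z**4 - 3*z**3 + 6*z**2 - 10*z + 11)*exp(z) + C

Use integration by parts with u = z**4 + z**3 - 3*z**2 + 2*z + 1, dv = exp(z) dz, so v = exp(z).
Apply parts 4 times (tabular method): alternate signs, differentiate u down to 0, integrate dv up.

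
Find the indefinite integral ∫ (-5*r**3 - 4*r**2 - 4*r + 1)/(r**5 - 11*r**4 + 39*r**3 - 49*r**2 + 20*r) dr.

log(r)/20 - 93*log(r - 5)/10 + 133*log(r - 4)/12 - 11*log(r - 1)/6 + 1/(r - 1) + C

Factor the denominator: r*(r - 5)*(r - 4)*(r - 1)**2.
Partial-fraction decomposition: -11/(6*(r - 1)) - 1/(r - 1)**2 + 133/(12*(r - 4)) - 93/(10*(r - 5)) + 1/(20*r).
Integrate each term; A/(r−a) gives A·log|r−a|; A/(r−a)² gives −A/(r−a).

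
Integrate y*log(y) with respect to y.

y**2*log(y)/2 - y**2/4 + C

Use integration by parts with u = log(y), dv = y dy.
Then du = 1/y dy and v = y**2/2.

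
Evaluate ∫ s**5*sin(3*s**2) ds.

Let u = s², du = 2s ds; rewrite as (1/2)∫ u^2·sin(3u) du.
Now integrate by parts 2 times.

-s**4*cos(3*s**2)/6 + s**2*sin(3*s**2)/9 + cos(3*s**2)/27 + C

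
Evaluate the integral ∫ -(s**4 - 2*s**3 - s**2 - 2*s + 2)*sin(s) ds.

s**4*cos(s) - 4*s**3*sin(s) - 2*s**3*cos(s) + 6*s**2*sin(s) - 13*s**2*cos(s) + 26*s*sin(s) + 10*s*cos(s) - 10*sin(s) + 28*cos(s) + C

Use integration by parts with u = s**4 - 2*s**3 - s**2 - 2*s + 2, dv = -sin(s) ds, so v = cos(s).
Apply parts 4 times (tabular method): alternate signs, differentiate u down to 0, integrate dv up.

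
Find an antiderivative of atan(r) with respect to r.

Use integration by parts with u = arctan(r), dv = dr.
Then du = 1/(r**2 + 1) dr.

r*atan(r) - log(r**2 + 1)/2 + C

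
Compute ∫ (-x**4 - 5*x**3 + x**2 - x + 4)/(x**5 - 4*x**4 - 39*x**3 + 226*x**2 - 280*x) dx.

Factor the denominator: x*(x - 5)*(x - 4)*(x - 2)*(x + 7).
Partial-fraction decomposition: -313/(4158*(x + 7)) - 25/(54*(x - 2)) + 70/(11*(x - 4)) - 613/(90*(x - 5)) - 1/(70*x).
Integrate each term: A/(x−a) contributes A·log|x−a|.

-log(x)/70 - 613*log(x - 5)/90 + 70*log(x - 4)/11 - 25*log(x - 2)/54 - 313*log(x + 7)/4158 + C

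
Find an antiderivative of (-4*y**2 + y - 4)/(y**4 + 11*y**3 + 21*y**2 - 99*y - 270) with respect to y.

-37*log(y - 3)/432 + 43*log(y + 3)/36 - 109*log(y + 5)/16 + 154*log(y + 6)/27 + C

Factor the denominator: (y - 3)*(y + 3)*(y + 5)*(y + 6).
Partial-fraction decomposition: 154/(27*(y + 6)) - 109/(16*(y + 5)) + 43/(36*(y + 3)) - 37/(432*(y - 3)).
Integrate each term: A/(y−a) contributes A·log|y−a|.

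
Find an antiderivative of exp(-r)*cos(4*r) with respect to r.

4*exp(-r)*sin(4*r)/17 - exp(-r)*cos(4*r)/17 + C

Let I denote the integral. Integrate by parts with u = cos(4*r), dv = exp(-r) dr, so v = -exp(-r): I = -exp(-r)*cos(4*r) − 4·∫ exp(-r)*sin(4*r) dr.
Apply parts again with u = sin(4*r), dv = exp(-r) dr: ∫ exp(-r)*sin(4*r) dr = -exp(-r)*sin(4*r) + 4·I. Substituting back brings back I: I = 4*exp(-r)*sin(4*r) - exp(-r)*cos(4*r) − 16·I.
Solving for I: (1 + 16)·I equals the remaining terms, so I = (1/17)·(4*exp(-r)*sin(4*r) - exp(-r)*cos(4*r)).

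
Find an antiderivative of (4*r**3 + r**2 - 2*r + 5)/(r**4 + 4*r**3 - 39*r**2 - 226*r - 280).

Factor the denominator: (r - 7)*(r + 2)*(r + 4)*(r + 5).
Partial-fraction decomposition: 115/(9*(r + 5)) - 227/(22*(r + 4)) + 19/(54*(r + 2)) + 353/(297*(r - 7)).
Integrate each term: A/(r−a) contributes A·log|r−a|.

353*log(r - 7)/297 + 19*log(r + 2)/54 - 227*log(r + 4)/22 + 115*log(r + 5)/9 + C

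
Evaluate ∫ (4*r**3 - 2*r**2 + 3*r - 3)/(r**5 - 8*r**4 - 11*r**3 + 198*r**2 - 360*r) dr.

log(r)/120 + 269*log(r - 6)/132 - 233*log(r - 4)/72 + 4*log(r - 3)/3 - 71*log(r + 5)/495 + C

Factor the denominator: r*(r - 6)*(r - 4)*(r - 3)*(r + 5).
Partial-fraction decomposition: -71/(495*(r + 5)) + 4/(3*(r - 3)) - 233/(72*(r - 4)) + 269/(132*(r - 6)) + 1/(120*r).
Integrate each term: A/(r−a) contributes A·log|r−a|.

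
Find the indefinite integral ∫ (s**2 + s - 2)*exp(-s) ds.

(-s**2 - 3*s - 1)*exp(-s) + C

Use integration by parts with u = s**2 + s - 2, dv = exp(-s) ds, so v = -exp(-s).
Apply parts 2 times (tabular method): alternate signs, differentiate u down to 0, integrate dv up.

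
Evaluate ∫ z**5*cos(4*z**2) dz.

z**4*sin(4*z**2)/8 + z**2*cos(4*z**2)/16 - sin(4*z**2)/64 + C

Let u = z², du = 2z dz; rewrite as (1/2)∫ u^2·cos(4u) du.
Now integrate by parts 2 times.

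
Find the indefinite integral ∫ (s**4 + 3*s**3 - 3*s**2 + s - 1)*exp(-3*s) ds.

(-27*s**4 - 117*s**3 - 36*s**2 - 51*s + 10)*exp(-3*s)/81 + C

Use integration by parts with u = s**4 + 3*s**3 - 3*s**2 + s - 1, dv = exp(-3*s) ds, so v = -exp(-3*s)/3.
Apply parts 4 times (tabular method): alternate signs, differentiate u down to 0, integrate dv up.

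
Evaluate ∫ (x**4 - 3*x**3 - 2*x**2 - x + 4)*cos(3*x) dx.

x**4*sin(3*x)/3 - x**3*sin(3*x) + 4*x**3*cos(3*x)/9 - 10*x**2*sin(3*x)/9 - x**2*cos(3*x) + x*sin(3*x)/3 - 20*x*cos(3*x)/27 + 128*sin(3*x)/81 + cos(3*x)/9 + C

Use integration by parts with u = x**4 - 3*x**3 - 2*x**2 - x + 4, dv = cos(3*x) dx, so v = sin(3*x)/3.
Apply parts 4 times (tabular method): alternate signs, differentiate u down to 0, integrate dv up.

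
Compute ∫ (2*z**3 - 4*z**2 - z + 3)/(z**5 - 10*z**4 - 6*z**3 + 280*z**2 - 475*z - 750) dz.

285*log(z - 6)/77 - 3263*log(z - 5)/900 + log(z + 1)/504 - 171*log(z + 5)/2200 + 37/(15*z - 75) + C

Factor the denominator: (z - 6)*(z - 5)**2*(z + 1)*(z + 5).
Partial-fraction decomposition: -171/(2200*(z + 5)) + 1/(504*(z + 1)) - 3263/(900*(z - 5)) - 37/(15*(z - 5)**2) + 285/(77*(z - 6)).
Integrate each term; A/(z−a) gives A·log|z−a|; A/(z−a)² gives −A/(z−a).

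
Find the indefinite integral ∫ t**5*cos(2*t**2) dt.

t**4*sin(2*t**2)/4 + t**2*cos(2*t**2)/4 - sin(2*t**2)/8 + C

Let u = t², du = 2t dt; rewrite as (1/2)∫ u^2·cos(2u) du.
Now integrate by parts 2 times.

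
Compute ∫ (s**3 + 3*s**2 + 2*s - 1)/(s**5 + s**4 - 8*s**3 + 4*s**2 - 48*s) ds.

log(s)/48 + 59*log(s - 3)/273 - 5*log(s + 4)/112 - 5*log(s**2 + 4)/52 + 9*atan(s/2)/104 + C

Factor the denominator: s*(s - 3)*(s + 4)*(s**2 + 4).
Partial-fraction decomposition: -(10*s - 9)/(52*(s**2 + 4)) - 5/(112*(s + 4)) + 59/(273*(s - 3)) + 1/(48*s).
Integrate each term; A/(s−a) gives A·log|s−a|; the (Bs+D)/(s²+p²) term gives a log and an atan.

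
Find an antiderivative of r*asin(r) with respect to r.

Use integration by parts with u = arcsin(r), dv = r dr.
Then du = 1/sqrt(-r**2 + 1) dr.

r**2*asin(r)/2 + r*sqrt(-r**2 + 1)/4 - asin(r)/4 + C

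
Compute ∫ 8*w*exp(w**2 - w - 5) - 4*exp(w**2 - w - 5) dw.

4*exp(w**2 - w - 5) + C

Let u = w**2 - w - 5, so du = (2*w - 1) dw.
Rewriting, the integral becomes 4·∫ e^u du = 4·e^u.
Substituting back, u = w**2 - w - 5.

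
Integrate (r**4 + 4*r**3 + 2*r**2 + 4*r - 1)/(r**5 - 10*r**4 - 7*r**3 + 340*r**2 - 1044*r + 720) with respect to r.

Factor the denominator: (r - 6)*(r - 5)*(r - 4)*(r - 1)*(r + 6).
Partial-fraction decomposition: 479/(9240*(r + 6)) - 1/(42*(r - 1)) + 559/(60*(r - 4)) - 597/(22*(r - 5)) + 451/(24*(r - 6)).
Integrate each term: A/(r−a) contributes A·log|r−a|.

451*log(r - 6)/24 - 597*log(r - 5)/22 + 559*log(r - 4)/60 - log(r - 1)/42 + 479*log(r + 6)/9240 + C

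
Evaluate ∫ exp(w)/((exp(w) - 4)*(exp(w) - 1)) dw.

log(exp(w) - 4)/3 - log(exp(w) - 1)/3 + C

Let u = e^w, du = e^w dw.
The integral becomes ∫ du/((u-1)(u-4)); decompose into partial fractions.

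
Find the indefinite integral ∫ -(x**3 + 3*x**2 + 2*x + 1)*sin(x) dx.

x**3*cos(x) - 3*x**2*sin(x) + 3*x**2*cos(x) - 6*x*sin(x) - 4*x*cos(x) + 4*sin(x) - 5*cos(x) + C

Use integration by parts with u = x**3 + 3*x**2 + 2*x + 1, dv = -sin(x) dx, so v = cos(x).
Apply parts 3 times (tabular method): alternate signs, differentiate u down to 0, integrate dv up.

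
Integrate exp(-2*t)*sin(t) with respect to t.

-2*exp(-2*t)*sin(t)/5 - exp(-2*t)*cos(t)/5 + C

Let I denote the integral. Integrate by parts with u = sin(t), dv = exp(-2*t) dt, so v = -exp(-2*t)/2: I = -exp(-2*t)*sin(t)/2 + (1/2)·∫ exp(-2*t)*cos(t) dt.
Apply parts again with u = cos(t), dv = exp(-2*t) dt: ∫ exp(-2*t)*cos(t) dt = -exp(-2*t)*cos(t)/2 − (1/2)·I. Substituting back brings back I: I = -exp(-2*t)*sin(t)/2 - exp(-2*t)*cos(t)/4 − (1/4)·I.
Solving for I: (1 + 1/4)·I equals the remaining terms, so I = (4/5)·(-exp(-2*t)*sin(t)/2 - exp(-2*t)*cos(t)/4).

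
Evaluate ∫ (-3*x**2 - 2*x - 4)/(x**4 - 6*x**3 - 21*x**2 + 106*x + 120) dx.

Factor the denominator: (x - 6)*(x - 5)*(x + 1)*(x + 4).
Partial-fraction decomposition: 22/(135*(x + 4)) - 5/(126*(x + 1)) + 89/(54*(x - 5)) - 62/(35*(x - 6)).
Integrate each term: A/(x−a) contributes A·log|x−a|.

-62*log(x - 6)/35 + 89*log(x - 5)/54 - 5*log(x + 1)/126 + 22*log(x + 4)/135 + C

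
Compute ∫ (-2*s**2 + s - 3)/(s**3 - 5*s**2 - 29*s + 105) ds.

-47*log(s - 7)/24 + 9*log(s - 3)/16 - 29*log(s + 5)/48 + C

Factor the denominator: (s - 7)*(s - 3)*(s + 5).
Partial-fraction decomposition: -29/(48*(s + 5)) + 9/(16*(s - 3)) - 47/(24*(s - 7)).
Integrate each term: A/(s−a) contributes A·log|s−a|.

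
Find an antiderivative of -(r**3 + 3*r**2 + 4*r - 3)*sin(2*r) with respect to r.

Use integration by parts with u = r**3 + 3*r**2 + 4*r - 3, dv = -sin(2*r) dr, so v = cos(2*r)/2.
Apply parts 3 times (tabular method): alternate signs, differentiate u down to 0, integrate dv up.

r**3*cos(2*r)/2 - 3*r**2*sin(2*r)/4 + 3*r**2*cos(2*r)/2 - 3*r*sin(2*r)/2 + 5*r*cos(2*r)/4 - 5*sin(2*r)/8 - 9*cos(2*r)/4 + C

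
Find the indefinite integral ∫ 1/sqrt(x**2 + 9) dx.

Substitute x = 3·tan(θ), so dx = 3·sec(θ)^2 dθ and the radical becomes sqrt(x**2 + 9) = 3·sec(θ) by the Pythagorean identity.
Integrate the resulting trig expression in θ, then back-substitute tan(θ) = x/3, sec(θ) = sqrt(x**2 + 9)/3 (absorbing any constant into C).

log(x + sqrt(x**2 + 9)) + C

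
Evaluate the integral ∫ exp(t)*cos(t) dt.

Let I denote the integral. Integrate by parts with u = cos(t), dv = exp(t) dt, so v = exp(t): I = exp(t)*cos(t) + ∫ exp(t)*sin(t) dt.
Apply parts again with u = sin(t), dv = exp(t) dt: ∫ exp(t)*sin(t) dt = exp(t)*sin(t) − I. Substituting back brings back I: I = exp(t)*sin(t) + exp(t)*cos(t) − I.
Solving for I: (1 + 1)·I equals the remaining terms, so I = (1/2)·(exp(t)*sin(t) + exp(t)*cos(t)).

exp(t)*sin(t)/2 + exp(t)*cos(t)/2 + C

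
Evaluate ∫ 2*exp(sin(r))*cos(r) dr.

Let u = sin(r), so du = (cos(r)) dr.
Rewriting, the integral becomes 2·∫ e^u du = 2·e^u.
Substituting back, u = sin(r).

2*exp(sin(r)) + C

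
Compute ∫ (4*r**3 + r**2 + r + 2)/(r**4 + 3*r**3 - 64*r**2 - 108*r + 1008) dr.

Factor the denominator: (r - 6)*(r - 4)*(r + 6)*(r + 7).
Partial-fraction decomposition: 1328/(143*(r + 7)) - 104/(15*(r + 6)) - 139/(110*(r - 4)) + 227/(78*(r - 6)).
Integrate each term: A/(r−a) contributes A·log|r−a|.

227*log(r - 6)/78 - 139*log(r - 4)/110 - 104*log(r + 6)/15 + 1328*log(r + 7)/143 + C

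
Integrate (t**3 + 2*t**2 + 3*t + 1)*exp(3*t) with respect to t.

(9*t**3 + 9*t**2 + 21*t + 2)*exp(3*t)/27 + C

Use integration by parts with u = t**3 + 2*t**2 + 3*t + 1, dv = exp(3*t) dt, so v = exp(3*t)/3.
Apply parts 3 times (tabular method): alternate signs, differentiate u down to 0, integrate dv up.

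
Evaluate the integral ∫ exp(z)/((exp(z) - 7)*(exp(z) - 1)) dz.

log(exp(z) - 7)/6 - log(exp(z) - 1)/6 + C

Let u = e^z, du = e^z dz.
The integral becomes ∫ du/((u-7)(u-1)); decompose into partial fractions.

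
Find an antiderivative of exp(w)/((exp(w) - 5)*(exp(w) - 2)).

log(exp(w) - 5)/3 - log(exp(w) - 2)/3 + C

Let u = e^w, du = e^w dw.
The integral becomes ∫ du/((u-2)(u-5)); decompose into partial fractions.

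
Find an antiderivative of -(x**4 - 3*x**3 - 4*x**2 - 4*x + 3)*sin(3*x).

Use integration by parts with u = x**4 - 3*x**3 - 4*x**2 - 4*x + 3, dv = -sin(3*x) dx, so v = cos(3*x)/3.
Apply parts 4 times (tabular method): alternate signs, differentiate u down to 0, integrate dv up.

x**4*cos(3*x)/3 - 4*x**3*sin(3*x)/9 - x**3*cos(3*x) + x**2*sin(3*x) - 16*x**2*cos(3*x)/9 + 32*x*sin(3*x)/27 - 2*x*cos(3*x)/3 + 2*sin(3*x)/9 + 113*cos(3*x)/81 + C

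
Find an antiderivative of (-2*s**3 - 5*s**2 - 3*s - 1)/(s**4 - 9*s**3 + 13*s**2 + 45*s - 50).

Factor the denominator: (s - 5)**2*(s - 1)*(s + 2).
Partial-fraction decomposition: -1/(147*(s + 2)) - 11/(48*(s - 1)) - 1383/(784*(s - 5)) - 391/(28*(s - 5)**2).
Integrate each term; A/(s−a) gives A·log|s−a|; A/(s−a)² gives −A/(s−a).

-1383*log(s - 5)/784 - 11*log(s - 1)/48 - log(s + 2)/147 + 391/(28*s - 140) + C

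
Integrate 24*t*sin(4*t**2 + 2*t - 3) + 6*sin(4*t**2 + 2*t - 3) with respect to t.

Let u = 4*t**2 + 2*t - 3, so du = (8*t + 2) dt.
Rewriting, the integral becomes 3·∫ sin(u) du = 3·-cos(u).
Substituting back, u = 4*t**2 + 2*t - 3.

-3*cos(4*t**2 + 2*t - 3) + C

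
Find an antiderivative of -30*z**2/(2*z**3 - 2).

Let u = 2*z**3 - 2, so du = (6*z**2) dz.
Rewriting, the integral becomes -5·∫ 1/u du = -5·log(u).
Substituting back, u = 2*z**3 - 2.

-5*log(2*z**3 - 2) + C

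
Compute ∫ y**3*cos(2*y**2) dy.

y**2*sin(2*y**2)/4 + cos(2*y**2)/8 + C

Let u = y², du = 2y dy; rewrite as (1/2)∫ u^1·cos(2u) du.
Now integrate by parts 1 time.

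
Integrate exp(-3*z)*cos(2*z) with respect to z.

2*exp(-3*z)*sin(2*z)/13 - 3*exp(-3*z)*cos(2*z)/13 + C

Let I denote the integral. Integrate by parts with u = cos(2*z), dv = exp(-3*z) dz, so v = -exp(-3*z)/3: I = -exp(-3*z)*cos(2*z)/3 − (2/3)·∫ exp(-3*z)*sin(2*z) dz.
Apply parts again with u = sin(2*z), dv = exp(-3*z) dz: ∫ exp(-3*z)*sin(2*z) dz = -exp(-3*z)*sin(2*z)/3 + (2/3)·I. Substituting back brings back I: I = 2*exp(-3*z)*sin(2*z)/9 - exp(-3*z)*cos(2*z)/3 − (4/9)·I.
Solving for I: (1 + 4/9)·I equals the remaining terms, so I = (9/13)·(2*exp(-3*z)*sin(2*z)/9 - exp(-3*z)*cos(2*z)/3).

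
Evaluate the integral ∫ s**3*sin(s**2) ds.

Let u = s², du = 2s ds; rewrite as (1/2)∫ u^1·sin(1u) du.
Now integrate by parts 1 time.

-s**2*cos(s**2)/2 + sin(s**2)/2 + C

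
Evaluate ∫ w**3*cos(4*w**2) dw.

w**2*sin(4*w**2)/8 + cos(4*w**2)/32 + C

Let u = w², du = 2w dw; rewrite as (1/2)∫ u^1·cos(4u) du.
Now integrate by parts 1 time.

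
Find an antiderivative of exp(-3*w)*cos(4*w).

4*exp(-3*w)*sin(4*w)/25 - 3*exp(-3*w)*cos(4*w)/25 + C

Let I denote the integral. Integrate by parts with u = cos(4*w), dv = exp(-3*w) dw, so v = -exp(-3*w)/3: I = -exp(-3*w)*cos(4*w)/3 − (4/3)·∫ exp(-3*w)*sin(4*w) dw.
Apply parts again with u = sin(4*w), dv = exp(-3*w) dw: ∫ exp(-3*w)*sin(4*w) dw = -exp(-3*w)*sin(4*w)/3 + (4/3)·I. Substituting back brings back I: I = 4*exp(-3*w)*sin(4*w)/9 - exp(-3*w)*cos(4*w)/3 − (16/9)·I.
Solving for I: (1 + 16/9)·I equals the remaining terms, so I = (9/25)·(4*exp(-3*w)*sin(4*w)/9 - exp(-3*w)*cos(4*w)/3).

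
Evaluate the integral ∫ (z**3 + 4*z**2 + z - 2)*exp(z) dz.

Use integration by parts with u = z**3 + 4*z**2 + z - 2, dv = exp(z) dz, so v = exp(z).
Apply parts 3 times (tabular method): alternate signs, differentiate u down to 0, integrate dv up.

(z**3 + z**2 - z - 1)*exp(z) + C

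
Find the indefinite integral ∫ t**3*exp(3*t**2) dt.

Let u = t², du = 2t dt; rewrite as (1/2)∫ u^1·exp(3u) du.
Now integrate by parts 1 time.

(3*t**2 - 1)*exp(3*t**2)/18 + C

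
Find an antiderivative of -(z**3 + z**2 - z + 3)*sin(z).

Use integration by parts with u = z**3 + z**2 - z + 3, dv = -sin(z) dz, so v = cos(z).
Apply parts 3 times (tabular method): alternate signs, differentiate u down to 0, integrate dv up.

z**3*cos(z) - 3*z**2*sin(z) + z**2*cos(z) - 2*z*sin(z) - 7*z*cos(z) + 7*sin(z) + cos(z) + C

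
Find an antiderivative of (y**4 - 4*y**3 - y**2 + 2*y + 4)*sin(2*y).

-y**4*cos(2*y)/2 + y**3*sin(2*y) + 2*y**3*cos(2*y) - 3*y**2*sin(2*y) + 2*y**2*cos(2*y) - 2*y*sin(2*y) - 4*y*cos(2*y) + 2*sin(2*y) - 3*cos(2*y) + C

Use integration by parts with u = y**4 - 4*y**3 - y**2 + 2*y + 4, dv = sin(2*y) dy, so v = -cos(2*y)/2.
Apply parts 4 times (tabular method): alternate signs, differentiate u down to 0, integrate dv up.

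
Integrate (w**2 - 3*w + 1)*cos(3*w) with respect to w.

w**2*sin(3*w)/3 - w*sin(3*w) + 2*w*cos(3*w)/9 + 7*sin(3*w)/27 - cos(3*w)/3 + C

Use integration by parts with u = w**2 - 3*w + 1, dv = cos(3*w) dw, so v = sin(3*w)/3.
Apply parts 2 times (tabular method): alternate signs, differentiate u down to 0, integrate dv up.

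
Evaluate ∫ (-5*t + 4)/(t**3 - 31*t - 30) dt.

Factor the denominator: (t - 6)*(t + 1)*(t + 5).
Partial-fraction decomposition: 29/(44*(t + 5)) - 9/(28*(t + 1)) - 26/(77*(t - 6)).
Integrate each term: A/(t−a) contributes A·log|t−a|.

-26*log(t - 6)/77 - 9*log(t + 1)/28 + 29*log(t + 5)/44 + C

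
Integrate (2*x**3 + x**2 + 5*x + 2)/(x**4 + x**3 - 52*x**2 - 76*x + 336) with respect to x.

Factor the denominator: (x - 7)*(x - 2)*(x + 4)*(x + 6).
Partial-fraction decomposition: 53/(26*(x + 6)) - 65/(66*(x + 4)) - 2/(15*(x - 2)) + 772/(715*(x - 7)).
Integrate each term: A/(x−a) contributes A·log|x−a|.

772*log(x - 7)/715 - 2*log(x - 2)/15 - 65*log(x + 4)/66 + 53*log(x + 6)/26 + C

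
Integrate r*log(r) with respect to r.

Use integration by parts with u = log(r), dv = r dr.
Then du = 1/r dr and v = r**2/2.

r**2*log(r)/2 - r**2/4 + C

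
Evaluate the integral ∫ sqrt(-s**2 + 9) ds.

s*sqrt(-s**2 + 9)/2 + 9*asin(s/3)/2 + C

Substitute s = 3·sin(θ), so ds = 3·cos(θ) dθ and the radical becomes sqrt(-s**2 + 9) = 3·cos(θ) by the Pythagorean identity.
Integrate the resulting trig expression in θ, then back-substitute θ = asin(s/3), sin(θ) = s/3, cos(θ) = sqrt(-s**2 + 9)/3 (absorbing any constant into C).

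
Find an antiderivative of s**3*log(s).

s**4*log(s)/4 - s**4/16 + C

Use integration by parts with u = log(s), dv = s**3 ds.
Then du = 1/s ds and v = s**4/4.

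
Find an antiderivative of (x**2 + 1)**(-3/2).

x/sqrt(x**2 + 1) + C

Substitute x = tan(θ), so dx = sec(θ)^2 dθ and the radical becomes sqrt(x**2 + 1) = sec(θ) by the Pythagorean identity.
Integrate the resulting trig expression in θ, then back-substitute tan(θ) = x, sec(θ) = sqrt(x**2 + 1) (absorbing any constant into C).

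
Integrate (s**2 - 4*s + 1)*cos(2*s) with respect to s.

s**2*sin(2*s)/2 - 2*s*sin(2*s) + s*cos(2*s)/2 + sin(2*s)/4 - cos(2*s) + C

Use integration by parts with u = s**2 - 4*s + 1, dv = cos(2*s) ds, so v = sin(2*s)/2.
Apply parts 2 times (tabular method): alternate signs, differentiate u down to 0, integrate dv up.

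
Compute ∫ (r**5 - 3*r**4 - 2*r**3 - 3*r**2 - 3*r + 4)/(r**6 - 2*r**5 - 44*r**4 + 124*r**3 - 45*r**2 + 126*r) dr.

Factor the denominator: r*(r - 6)*(r - 3)*(r + 7)*(r**2 + 1).
Partial-fraction decomposition: -2*(64*r - 23)/(4625*(r**2 + 1)) + 11723/(22750*(r + 7)) + 43/(450*(r - 3)) + 1667/(4329*(r - 6)) + 2/(63*r).
Integrate each term; A/(r−a) gives A·log|r−a|; the (Br+D)/(r²+p²) term gives a log and an atan.

2*log(r)/63 + 1667*log(r - 6)/4329 + 43*log(r - 3)/450 + 11723*log(r + 7)/22750 - 64*log(r**2 + 1)/4625 + 46*atan(r)/4625 + C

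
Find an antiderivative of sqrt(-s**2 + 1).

s*sqrt(-s**2 + 1)/2 + asin(s)/2 + C

Substitute s = sin(θ), so ds = cos(θ) dθ and the radical becomes sqrt(-s**2 + 1) = cos(θ) by the Pythagorean identity.
Integrate the resulting trig expression in θ, then back-substitute θ = asin(s), sin(θ) = s, cos(θ) = sqrt(-s**2 + 1) (absorbing any constant into C).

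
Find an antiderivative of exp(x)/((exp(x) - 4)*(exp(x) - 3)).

Let u = e^x, du = e^x dx.
The integral becomes ∫ du/((u-3)(u-4)); decompose into partial fractions.

log(exp(x) - 4) - log(exp(x) - 3) + C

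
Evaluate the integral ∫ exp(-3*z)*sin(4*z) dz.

Let I denote the integral. Integrate by parts with u = sin(4*z), dv = exp(-3*z) dz, so v = -exp(-3*z)/3: I = -exp(-3*z)*sin(4*z)/3 + (4/3)·∫ exp(-3*z)*cos(4*z) dz.
Apply parts again with u = cos(4*z), dv = exp(-3*z) dz: ∫ exp(-3*z)*cos(4*z) dz = -exp(-3*z)*cos(4*z)/3 − (4/3)·I. Substituting back brings back I: I = -exp(-3*z)*sin(4*z)/3 - 4*exp(-3*z)*cos(4*z)/9 − (16/9)·I.
Solving for I: (1 + 16/9)·I equals the remaining terms, so I = (9/25)·(-exp(-3*z)*sin(4*z)/3 - 4*exp(-3*z)*cos(4*z)/9).

-3*exp(-3*z)*sin(4*z)/25 - 4*exp(-3*z)*cos(4*z)/25 + C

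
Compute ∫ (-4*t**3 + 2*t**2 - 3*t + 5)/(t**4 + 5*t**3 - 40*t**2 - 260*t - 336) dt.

Factor the denominator: (t - 7)*(t + 2)*(t + 4)*(t + 6).
Partial-fraction decomposition: -959/(104*(t + 6)) + 305/(44*(t + 4)) - 17/(24*(t + 2)) - 430/(429*(t - 7)).
Integrate each term: A/(t−a) contributes A·log|t−a|.

-430*log(t - 7)/429 - 17*log(t + 2)/24 + 305*log(t + 4)/44 - 959*log(t + 6)/104 + C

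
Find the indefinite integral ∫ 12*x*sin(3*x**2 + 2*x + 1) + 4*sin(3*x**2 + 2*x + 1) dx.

Let u = 3*x**2 + 2*x + 1, so du = (6*x + 2) dx.
Rewriting, the integral becomes 2·∫ sin(u) du = 2·-cos(u).
Substituting back, u = 3*x**2 + 2*x + 1.

-2*cos(3*x**2 + 2*x + 1) + C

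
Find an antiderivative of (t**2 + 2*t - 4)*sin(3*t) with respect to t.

-t**2*cos(3*t)/3 + 2*t*sin(3*t)/9 - 2*t*cos(3*t)/3 + 2*sin(3*t)/9 + 38*cos(3*t)/27 + C

Use integration by parts with u = t**2 + 2*t - 4, dv = sin(3*t) dt, so v = -cos(3*t)/3.
Apply parts 2 times (tabular method): alternate signs, differentiate u down to 0, integrate dv up.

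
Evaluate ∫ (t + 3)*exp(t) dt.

Use integration by parts with u = t + 3, dv = exp(t) dt, so v = exp(t).
Apply parts 1 times (tabular method): alternate signs, differentiate u down to 0, integrate dv up.

(t + 2)*exp(t) + C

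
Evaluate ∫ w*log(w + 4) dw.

w**2*log(w + 4)/2 - w**2/4 + 2*w - 8*log(w + 4) + C

Use integration by parts with u = log(w + 4), dv = w dw.
Then du = 1/(w + 4) dw and v = w**2/2.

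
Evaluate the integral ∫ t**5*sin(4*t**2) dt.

-t**4*cos(4*t**2)/8 + t**2*sin(4*t**2)/16 + cos(4*t**2)/64 + C

Let u = t², du = 2t dt; rewrite as (1/2)∫ u^2·sin(4u) du.
Now integrate by parts 2 times.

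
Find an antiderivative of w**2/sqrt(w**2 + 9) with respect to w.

w*sqrt(w**2 + 9)/2 - 9*log(w + sqrt(w**2 + 9))/2 + C

Substitute w = 3·tan(θ), so dw = 3·sec(θ)^2 dθ and the radical becomes sqrt(w**2 + 9) = 3·sec(θ) by the Pythagorean identity.
Integrate the resulting trig expression in θ, then back-substitute tan(θ) = w/3, sec(θ) = sqrt(w**2 + 9)/3 (absorbing any constant into C).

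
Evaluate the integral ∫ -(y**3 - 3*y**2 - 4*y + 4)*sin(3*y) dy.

Use integration by parts with u = y**3 - 3*y**2 - 4*y + 4, dv = -sin(3*y) dy, so v = cos(3*y)/3.
Apply parts 3 times (tabular method): alternate signs, differentiate u down to 0, integrate dv up.

y**3*cos(3*y)/3 - y**2*sin(3*y)/3 - y**2*cos(3*y) + 2*y*sin(3*y)/3 - 14*y*cos(3*y)/9 + 14*sin(3*y)/27 + 14*cos(3*y)/9 + C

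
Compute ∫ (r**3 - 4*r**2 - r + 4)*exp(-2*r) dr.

Use integration by parts with u = r**3 - 4*r**2 - r + 4, dv = exp(-2*r) dr, so v = -exp(-2*r)/2.
Apply parts 3 times (tabular method): alternate signs, differentiate u down to 0, integrate dv up.

(-4*r**3 + 10*r**2 + 14*r - 9)*exp(-2*r)/8 + C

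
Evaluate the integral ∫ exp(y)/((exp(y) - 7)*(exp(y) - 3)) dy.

Let u = e^y, du = e^y dy.
The integral becomes ∫ du/((u-7)(u-3)); decompose into partial fractions.

log(exp(y) - 7)/4 - log(exp(y) - 3)/4 + C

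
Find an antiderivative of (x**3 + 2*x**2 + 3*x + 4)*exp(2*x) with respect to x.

Use integration by parts with u = x**3 + 2*x**2 + 3*x + 4, dv = exp(2*x) dx, so v = exp(2*x)/2.
Apply parts 3 times (tabular method): alternate signs, differentiate u down to 0, integrate dv up.

(4*x**3 + 2*x**2 + 10*x + 11)*exp(2*x)/8 + C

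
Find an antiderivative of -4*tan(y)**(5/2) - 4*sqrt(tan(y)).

-8*tan(y)**(3/2)/3 + C

Let u = tan(y), so du = (tan(y)**2 + 1) dy.
Rewriting, the integral becomes -4·∫ √u du = -4·(2/3)u^(3/2).
Substituting back, u = tan(y).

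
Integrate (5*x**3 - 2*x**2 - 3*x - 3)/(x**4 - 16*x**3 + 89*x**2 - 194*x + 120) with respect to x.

987*log(x - 6)/10 - 557*log(x - 5)/4 + 91*log(x - 4)/2 + log(x - 1)/20 + C

Factor the denominator: (x - 6)*(x - 5)*(x - 4)*(x - 1).
Partial-fraction decomposition: 1/(20*(x - 1)) + 91/(2*(x - 4)) - 557/(4*(x - 5)) + 987/(10*(x - 6)).
Integrate each term: A/(x−a) contributes A·log|x−a|.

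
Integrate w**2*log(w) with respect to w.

w**3*log(w)/3 - w**3/9 + C

Use integration by parts with u = log(w), dv = w**2 dw.
Then du = 1/w dw and v = w**3/3.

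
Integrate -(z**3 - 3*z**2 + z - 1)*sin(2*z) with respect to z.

z**3*cos(2*z)/2 - 3*z**2*sin(2*z)/4 - 3*z**2*cos(2*z)/2 + 3*z*sin(2*z)/2 - z*cos(2*z)/4 + sin(2*z)/8 + cos(2*z)/4 + C

Use integration by parts with u = z**3 - 3*z**2 + z - 1, dv = -sin(2*z) dz, so v = cos(2*z)/2.
Apply parts 3 times (tabular method): alternate signs, differentiate u down to 0, integrate dv up.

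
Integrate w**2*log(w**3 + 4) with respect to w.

w**3*log(w**3 + 4)/3 - w**3/3 + 4*log(w**3 + 4)/3 + C

Let u = w**3 + 4, so du = (3*w**2) dw.
The integral becomes (1/3)·∫ log(u) du; integrate by parts with u′=log(u), dv′=du.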